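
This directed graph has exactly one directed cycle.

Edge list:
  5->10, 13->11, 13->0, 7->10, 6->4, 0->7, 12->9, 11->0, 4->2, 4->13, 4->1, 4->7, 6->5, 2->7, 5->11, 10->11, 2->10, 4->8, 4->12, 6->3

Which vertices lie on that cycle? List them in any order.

DFS with gray/black marking from 0:
0 gray
  7 gray
    10 gray
      11 gray
        11→0: 0 is gray → back edge
Back edge closes the cycle 0 → 7 → 10 → 11 → 0; its vertices are {0, 7, 10, 11}.

0, 7, 10, 11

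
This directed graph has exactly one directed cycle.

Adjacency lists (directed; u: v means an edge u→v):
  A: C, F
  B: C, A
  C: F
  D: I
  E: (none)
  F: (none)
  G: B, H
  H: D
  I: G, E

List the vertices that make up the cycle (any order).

D, G, H, I

DFS with gray/black marking from G:
G gray
  B gray
    C gray
      F gray
      F black
    C black
    A gray
      A→C: C black — skip
      A→F: F black — skip
    A black
  B black
  H gray
    D gray
      I gray
        I→G: G is gray → back edge
Back edge closes the cycle G → H → D → I → G; its vertices are {D, G, H, I}.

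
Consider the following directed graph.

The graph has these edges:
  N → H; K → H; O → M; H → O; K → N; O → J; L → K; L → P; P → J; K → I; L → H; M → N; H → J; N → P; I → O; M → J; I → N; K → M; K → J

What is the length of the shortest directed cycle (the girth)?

For each vertex v, BFS finds the shortest path from v back to v.
The shortest such closed walk is M → N → H → O → M, length 4.

4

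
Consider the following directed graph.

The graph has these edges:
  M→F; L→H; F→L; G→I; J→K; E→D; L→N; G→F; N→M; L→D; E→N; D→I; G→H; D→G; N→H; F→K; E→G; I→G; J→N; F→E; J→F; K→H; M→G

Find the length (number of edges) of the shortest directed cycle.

2

For each vertex v, BFS finds the shortest path from v back to v.
The shortest such closed walk is I → G → I, length 2.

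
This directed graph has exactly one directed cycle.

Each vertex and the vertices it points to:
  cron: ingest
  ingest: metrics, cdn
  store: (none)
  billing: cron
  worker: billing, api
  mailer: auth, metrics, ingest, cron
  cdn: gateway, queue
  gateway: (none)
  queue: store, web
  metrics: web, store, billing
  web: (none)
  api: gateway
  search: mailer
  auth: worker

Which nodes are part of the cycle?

DFS with gray/black marking from ingest:
ingest gray
  metrics gray
    web gray
    web black
    store gray
    store black
    billing gray
      cron gray
        cron→ingest: ingest is gray → back edge
Back edge closes the cycle ingest → metrics → billing → cron → ingest; its vertices are {cron, ingest, billing, metrics}.

cron, ingest, billing, metrics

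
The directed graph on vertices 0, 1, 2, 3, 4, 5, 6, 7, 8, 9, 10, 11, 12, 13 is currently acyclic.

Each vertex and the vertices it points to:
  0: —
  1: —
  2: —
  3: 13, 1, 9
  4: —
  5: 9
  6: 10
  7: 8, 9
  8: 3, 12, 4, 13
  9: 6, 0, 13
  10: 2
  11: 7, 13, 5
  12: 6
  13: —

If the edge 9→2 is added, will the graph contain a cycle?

No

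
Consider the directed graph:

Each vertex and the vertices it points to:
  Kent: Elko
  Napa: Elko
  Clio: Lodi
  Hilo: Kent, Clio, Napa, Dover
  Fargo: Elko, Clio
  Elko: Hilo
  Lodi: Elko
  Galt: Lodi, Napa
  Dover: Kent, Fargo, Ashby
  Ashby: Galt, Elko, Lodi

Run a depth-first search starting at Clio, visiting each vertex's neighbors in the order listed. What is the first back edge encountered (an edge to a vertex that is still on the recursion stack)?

DFS from Clio (visiting each vertex's neighbors in the order listed); mark gray on enter, black on exit:
Clio gray
  Lodi gray
    Elko gray
      Hilo gray
        Kent gray
          Kent→Elko: Elko is gray → back edge
First back edge: Kent → Elko.

Kent→Elko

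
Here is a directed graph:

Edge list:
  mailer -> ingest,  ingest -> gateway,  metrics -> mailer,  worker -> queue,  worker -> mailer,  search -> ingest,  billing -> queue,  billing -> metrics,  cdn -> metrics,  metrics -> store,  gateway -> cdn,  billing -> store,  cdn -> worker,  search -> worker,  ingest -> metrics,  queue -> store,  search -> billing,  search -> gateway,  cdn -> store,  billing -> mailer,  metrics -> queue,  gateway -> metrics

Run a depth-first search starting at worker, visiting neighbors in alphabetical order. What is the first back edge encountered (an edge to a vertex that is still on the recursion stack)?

metrics->mailer

DFS from worker (visiting neighbors in alphabetical order); mark gray on enter, black on exit:
worker gray
  mailer gray
    ingest gray
      gateway gray
        cdn gray
          metrics gray
            metrics→mailer: mailer is gray → back edge
First back edge: metrics → mailer.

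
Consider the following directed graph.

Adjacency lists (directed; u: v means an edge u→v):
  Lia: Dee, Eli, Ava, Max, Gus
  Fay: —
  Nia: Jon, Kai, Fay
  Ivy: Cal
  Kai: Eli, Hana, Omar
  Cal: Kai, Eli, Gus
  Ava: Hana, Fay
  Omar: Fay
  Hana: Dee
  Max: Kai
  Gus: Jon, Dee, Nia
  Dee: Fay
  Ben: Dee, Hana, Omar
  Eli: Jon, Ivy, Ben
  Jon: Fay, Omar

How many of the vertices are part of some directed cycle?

6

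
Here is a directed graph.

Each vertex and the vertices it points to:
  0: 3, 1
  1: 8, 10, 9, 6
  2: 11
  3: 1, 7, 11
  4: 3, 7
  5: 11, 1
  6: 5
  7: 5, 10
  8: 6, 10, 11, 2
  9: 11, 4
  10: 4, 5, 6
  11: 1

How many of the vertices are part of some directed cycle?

A vertex is on a directed cycle iff it belongs to a strongly connected component of size ≥ 2 (or has a self-loop).
The vertices on cycles are {1, 2, 3, 4, 5, 6, 7, 8, 9, 10, 11} — 11 in total.

11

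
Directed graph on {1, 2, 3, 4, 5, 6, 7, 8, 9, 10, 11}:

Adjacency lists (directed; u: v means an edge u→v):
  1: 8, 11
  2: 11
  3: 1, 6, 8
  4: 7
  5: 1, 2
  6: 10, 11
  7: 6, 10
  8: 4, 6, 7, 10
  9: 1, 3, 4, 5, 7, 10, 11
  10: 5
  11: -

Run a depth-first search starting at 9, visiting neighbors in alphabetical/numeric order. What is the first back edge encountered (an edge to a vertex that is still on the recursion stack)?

5→1

DFS from 9 (visiting neighbors in alphabetical/numeric order); mark gray on enter, black on exit:
9 gray
  1 gray
    8 gray
      4 gray
        7 gray
          6 gray
            10 gray
              5 gray
                5→1: 1 is gray → back edge
First back edge: 5 → 1.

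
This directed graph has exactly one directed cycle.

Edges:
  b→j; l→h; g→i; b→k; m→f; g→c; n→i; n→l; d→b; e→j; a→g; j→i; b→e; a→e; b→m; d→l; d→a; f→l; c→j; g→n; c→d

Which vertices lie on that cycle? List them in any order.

DFS with gray/black marking from d:
d gray
  a gray
    e gray
      j gray
        i gray
        i black
      j black
    e black
    g gray
      c gray
        c→j: j black — skip
        c→d: d is gray → back edge
Back edge closes the cycle d → a → g → c → d; its vertices are {a, c, d, g}.

a, c, d, g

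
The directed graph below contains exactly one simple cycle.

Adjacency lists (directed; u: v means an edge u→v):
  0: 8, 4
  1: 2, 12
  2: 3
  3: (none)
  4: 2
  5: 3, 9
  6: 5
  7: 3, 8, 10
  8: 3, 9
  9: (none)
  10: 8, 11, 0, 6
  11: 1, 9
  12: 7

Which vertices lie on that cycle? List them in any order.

DFS with gray/black marking from 7:
7 gray
  3 gray
  3 black
  8 gray
    8→3: 3 black — skip
    9 gray
    9 black
  8 black
  10 gray
    10→8: 8 black — skip
    11 gray
      1 gray
        2 gray
          2→3: 3 black — skip
        2 black
        12 gray
          12→7: 7 is gray → back edge
Back edge closes the cycle 7 → 10 → 11 → 1 → 12 → 7; its vertices are {1, 7, 10, 11, 12}.

1, 7, 10, 11, 12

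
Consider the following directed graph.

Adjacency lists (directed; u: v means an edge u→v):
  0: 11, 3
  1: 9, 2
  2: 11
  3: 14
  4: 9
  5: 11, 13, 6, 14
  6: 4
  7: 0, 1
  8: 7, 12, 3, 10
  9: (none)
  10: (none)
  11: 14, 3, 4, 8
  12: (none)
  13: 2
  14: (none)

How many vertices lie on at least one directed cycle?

6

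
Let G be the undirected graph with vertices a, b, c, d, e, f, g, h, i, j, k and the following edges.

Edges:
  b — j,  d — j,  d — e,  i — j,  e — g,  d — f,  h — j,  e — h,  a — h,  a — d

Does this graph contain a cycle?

Yes

DFS, tracking each vertex's parent; an edge to a visited non-parent vertex closes a cycle.
Start from a:
visit a (parent –)
  visit h (parent a)
    visit e (parent h)
      visit g (parent e)
        g–e: parent, skip
      e–h: parent, skip
      visit d (parent e)
        visit f (parent d)
          f–d: parent, skip
        visit j (parent d)
          j–d: parent, skip
          visit i (parent j)
            i–j: parent, skip
          j–h: h visited and ≠ parent → cycle
Cycle: h – e – d – j – h.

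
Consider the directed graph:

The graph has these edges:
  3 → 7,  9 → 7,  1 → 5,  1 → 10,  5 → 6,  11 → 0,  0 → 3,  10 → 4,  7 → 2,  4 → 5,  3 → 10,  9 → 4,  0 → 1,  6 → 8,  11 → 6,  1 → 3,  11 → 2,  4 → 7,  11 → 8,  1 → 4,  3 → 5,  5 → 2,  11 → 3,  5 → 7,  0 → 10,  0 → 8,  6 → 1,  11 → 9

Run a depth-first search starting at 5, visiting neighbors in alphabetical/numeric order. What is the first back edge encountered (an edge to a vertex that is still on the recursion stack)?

3->5

DFS from 5 (visiting neighbors in alphabetical/numeric order); mark gray on enter, black on exit:
5 gray
  2 gray
  2 black
  6 gray
    1 gray
      3 gray
        3→5: 5 is gray → back edge
First back edge: 3 → 5.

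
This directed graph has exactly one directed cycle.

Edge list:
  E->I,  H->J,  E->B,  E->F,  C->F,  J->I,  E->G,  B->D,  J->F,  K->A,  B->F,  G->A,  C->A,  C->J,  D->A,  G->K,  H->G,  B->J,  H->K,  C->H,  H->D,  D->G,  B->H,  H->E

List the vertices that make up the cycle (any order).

B, E, H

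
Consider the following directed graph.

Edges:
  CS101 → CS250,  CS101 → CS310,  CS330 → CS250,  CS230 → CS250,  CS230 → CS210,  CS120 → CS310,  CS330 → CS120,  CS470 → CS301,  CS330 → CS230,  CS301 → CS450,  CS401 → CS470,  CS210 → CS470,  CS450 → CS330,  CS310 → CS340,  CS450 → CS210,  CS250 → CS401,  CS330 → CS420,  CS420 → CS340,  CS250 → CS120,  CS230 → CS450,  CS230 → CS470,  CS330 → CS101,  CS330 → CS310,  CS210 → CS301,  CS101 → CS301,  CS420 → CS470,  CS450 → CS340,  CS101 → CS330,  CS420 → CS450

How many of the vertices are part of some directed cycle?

A vertex is on a directed cycle iff it belongs to a strongly connected component of size ≥ 2 (or has a self-loop).
The vertices on cycles are {CS101, CS210, CS230, CS250, CS301, CS330, CS401, CS420, CS450, CS470} — 10 in total.

10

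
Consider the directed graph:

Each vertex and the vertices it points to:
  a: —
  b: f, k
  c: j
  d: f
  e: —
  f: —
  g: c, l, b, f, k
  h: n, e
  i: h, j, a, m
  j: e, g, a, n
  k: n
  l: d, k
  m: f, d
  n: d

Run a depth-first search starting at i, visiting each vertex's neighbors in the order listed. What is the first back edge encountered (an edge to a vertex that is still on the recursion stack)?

c→j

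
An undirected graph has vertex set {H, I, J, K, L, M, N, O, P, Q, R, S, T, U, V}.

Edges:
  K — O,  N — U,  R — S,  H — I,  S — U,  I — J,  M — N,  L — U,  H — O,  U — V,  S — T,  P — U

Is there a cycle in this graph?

DFS, tracking each vertex's parent; an edge to a visited non-parent vertex closes a cycle.
Start from H:
visit H (parent –)
  visit O (parent H)
    O–H: parent, skip
    visit K (parent O)
      K–O: parent, skip
  visit I (parent H)
    I–H: parent, skip
    visit J (parent I)
      J–I: parent, skip
visit L (parent –)
  visit U (parent L)
    visit S (parent U)
      visit T (parent S)
        T–S: parent, skip
      S–U: parent, skip
      visit R (parent S)
        R–S: parent, skip
    U–L: parent, skip
    visit N (parent U)
      N–U: parent, skip
      visit M (parent N)
        M–N: parent, skip
    visit V (parent U)
      V–U: parent, skip
    visit P (parent U)
      P–U: parent, skip
visit Q (parent –)
No non-parent visited neighbor found — the graph is a forest.

No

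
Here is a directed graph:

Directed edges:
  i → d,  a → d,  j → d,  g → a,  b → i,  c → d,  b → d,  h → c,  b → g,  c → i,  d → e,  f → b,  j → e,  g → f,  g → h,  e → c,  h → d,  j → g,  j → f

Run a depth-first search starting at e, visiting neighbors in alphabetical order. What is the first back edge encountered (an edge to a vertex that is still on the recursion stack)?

DFS from e (visiting neighbors in alphabetical order); mark gray on enter, black on exit:
e gray
  c gray
    d gray
      d→e: e is gray → back edge
First back edge: d → e.

d→e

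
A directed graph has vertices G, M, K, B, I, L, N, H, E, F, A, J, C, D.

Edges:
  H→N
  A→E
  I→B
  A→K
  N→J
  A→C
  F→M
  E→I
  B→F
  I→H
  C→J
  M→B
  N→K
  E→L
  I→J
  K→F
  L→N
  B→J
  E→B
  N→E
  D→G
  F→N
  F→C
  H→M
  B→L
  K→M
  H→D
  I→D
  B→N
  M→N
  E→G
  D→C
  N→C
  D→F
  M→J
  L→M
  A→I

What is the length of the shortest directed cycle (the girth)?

3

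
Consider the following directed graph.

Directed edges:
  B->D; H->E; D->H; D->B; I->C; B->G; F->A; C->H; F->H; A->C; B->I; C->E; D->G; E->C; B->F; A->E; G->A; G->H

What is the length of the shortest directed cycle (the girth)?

For each vertex v, BFS finds the shortest path from v back to v.
The shortest such closed walk is D → B → D, length 2.

2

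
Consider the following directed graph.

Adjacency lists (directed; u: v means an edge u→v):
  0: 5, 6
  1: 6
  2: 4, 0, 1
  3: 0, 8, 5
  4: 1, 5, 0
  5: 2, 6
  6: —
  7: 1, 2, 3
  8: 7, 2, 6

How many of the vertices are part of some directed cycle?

7

A vertex is on a directed cycle iff it belongs to a strongly connected component of size ≥ 2 (or has a self-loop).
The vertices on cycles are {0, 2, 3, 4, 5, 7, 8} — 7 in total.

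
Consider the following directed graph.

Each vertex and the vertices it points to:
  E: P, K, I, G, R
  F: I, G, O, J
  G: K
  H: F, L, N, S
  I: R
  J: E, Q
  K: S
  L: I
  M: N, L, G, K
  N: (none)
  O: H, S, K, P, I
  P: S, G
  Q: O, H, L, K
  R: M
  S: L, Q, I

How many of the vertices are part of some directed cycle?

A vertex is on a directed cycle iff it belongs to a strongly connected component of size ≥ 2 (or has a self-loop).
The vertices on cycles are {E, F, G, H, I, J, K, L, M, O, P, Q, R, S} — 14 in total.

14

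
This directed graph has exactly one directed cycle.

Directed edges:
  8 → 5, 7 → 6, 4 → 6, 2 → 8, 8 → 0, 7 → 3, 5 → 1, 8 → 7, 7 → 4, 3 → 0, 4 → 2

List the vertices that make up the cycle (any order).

2, 4, 7, 8

DFS with gray/black marking from 8:
8 gray
  5 gray
    1 gray
    1 black
  5 black
  7 gray
    3 gray
      0 gray
      0 black
    3 black
    4 gray
      2 gray
        2→8: 8 is gray → back edge
Back edge closes the cycle 8 → 7 → 4 → 2 → 8; its vertices are {2, 4, 7, 8}.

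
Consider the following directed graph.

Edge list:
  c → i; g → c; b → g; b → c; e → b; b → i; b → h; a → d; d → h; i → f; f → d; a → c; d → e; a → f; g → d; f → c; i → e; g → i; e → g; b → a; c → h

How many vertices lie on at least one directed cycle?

8

A vertex is on a directed cycle iff it belongs to a strongly connected component of size ≥ 2 (or has a self-loop).
The vertices on cycles are {a, b, c, d, e, f, g, i} — 8 in total.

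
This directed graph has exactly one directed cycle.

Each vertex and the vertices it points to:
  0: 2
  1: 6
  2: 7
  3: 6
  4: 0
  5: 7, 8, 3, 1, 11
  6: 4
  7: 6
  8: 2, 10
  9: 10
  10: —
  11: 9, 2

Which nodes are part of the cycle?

0, 2, 4, 6, 7

DFS with gray/black marking from 2:
2 gray
  7 gray
    6 gray
      4 gray
        0 gray
          0→2: 2 is gray → back edge
Back edge closes the cycle 2 → 7 → 6 → 4 → 0 → 2; its vertices are {0, 2, 4, 6, 7}.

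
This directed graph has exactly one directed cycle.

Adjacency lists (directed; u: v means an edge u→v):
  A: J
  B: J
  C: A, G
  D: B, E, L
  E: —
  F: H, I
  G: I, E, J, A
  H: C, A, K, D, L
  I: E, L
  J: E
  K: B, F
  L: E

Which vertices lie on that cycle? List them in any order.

DFS with gray/black marking from F:
F gray
  H gray
    C gray
      A gray
        J gray
          E gray
          E black
        J black
      A black
      G gray
        I gray
          I→E: E black — skip
          L gray
            L→E: E black — skip
          L black
        I black
        G→E: E black — skip
        G→J: J black — skip
        G→A: A black — skip
      G black
    C black
    H→A: A black — skip
    K gray
      B gray
        B→J: J black — skip
      B black
      K→F: F is gray → back edge
Back edge closes the cycle F → H → K → F; its vertices are {F, H, K}.

F, H, K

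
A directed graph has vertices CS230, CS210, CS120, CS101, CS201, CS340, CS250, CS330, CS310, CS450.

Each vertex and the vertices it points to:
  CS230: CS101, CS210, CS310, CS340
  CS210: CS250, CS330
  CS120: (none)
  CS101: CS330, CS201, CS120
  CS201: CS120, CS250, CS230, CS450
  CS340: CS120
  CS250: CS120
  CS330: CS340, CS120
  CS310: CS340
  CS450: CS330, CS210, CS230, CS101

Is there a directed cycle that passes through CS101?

CS101 is on a cycle iff CS101 can reach itself via ≥1 edge.
CS101 → CS201 → CS230 → CS101 — yes.

Yes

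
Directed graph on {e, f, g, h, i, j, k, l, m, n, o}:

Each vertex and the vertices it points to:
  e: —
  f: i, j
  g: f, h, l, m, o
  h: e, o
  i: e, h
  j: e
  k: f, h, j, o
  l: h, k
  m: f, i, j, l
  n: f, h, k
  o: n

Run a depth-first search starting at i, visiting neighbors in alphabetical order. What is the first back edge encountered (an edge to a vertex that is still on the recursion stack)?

DFS from i (visiting neighbors in alphabetical order); mark gray on enter, black on exit:
i gray
  e gray
  e black
  h gray
    h→e: e black — skip
    o gray
      n gray
        f gray
          f→i: i is gray → back edge
First back edge: f → i.

f→i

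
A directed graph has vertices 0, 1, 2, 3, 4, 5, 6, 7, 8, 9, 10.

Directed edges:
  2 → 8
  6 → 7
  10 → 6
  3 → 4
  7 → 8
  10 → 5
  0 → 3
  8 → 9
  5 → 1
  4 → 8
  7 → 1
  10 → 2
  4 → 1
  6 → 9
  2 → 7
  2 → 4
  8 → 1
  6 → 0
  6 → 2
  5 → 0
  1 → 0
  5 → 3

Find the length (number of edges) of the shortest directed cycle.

For each vertex v, BFS finds the shortest path from v back to v.
The shortest such closed walk is 3 → 4 → 1 → 0 → 3, length 4.

4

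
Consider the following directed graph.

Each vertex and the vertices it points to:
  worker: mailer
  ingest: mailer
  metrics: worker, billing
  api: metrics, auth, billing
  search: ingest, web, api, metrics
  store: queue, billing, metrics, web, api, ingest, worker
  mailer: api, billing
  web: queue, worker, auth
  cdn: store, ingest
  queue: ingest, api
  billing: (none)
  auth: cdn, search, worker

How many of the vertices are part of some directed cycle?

11

A vertex is on a directed cycle iff it belongs to a strongly connected component of size ≥ 2 (or has a self-loop).
The vertices on cycles are {api, cdn, web, auth, queue, store, ingest, mailer, search, worker, metrics} — 11 in total.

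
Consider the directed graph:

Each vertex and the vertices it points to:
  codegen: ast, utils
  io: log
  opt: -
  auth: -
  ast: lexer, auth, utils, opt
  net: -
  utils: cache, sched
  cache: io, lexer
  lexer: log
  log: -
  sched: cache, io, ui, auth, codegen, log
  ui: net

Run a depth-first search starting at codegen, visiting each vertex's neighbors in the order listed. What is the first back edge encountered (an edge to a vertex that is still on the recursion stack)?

sched→codegen

DFS from codegen (visiting each vertex's neighbors in the order listed); mark gray on enter, black on exit:
codegen gray
  ast gray
    lexer gray
      log gray
      log black
    lexer black
    auth gray
    auth black
    utils gray
      cache gray
        io gray
          io→log: log black — skip
        io black
        cache→lexer: lexer black — skip
      cache black
      sched gray
        sched→cache: cache black — skip
        sched→io: io black — skip
        ui gray
          net gray
          net black
        ui black
        sched→auth: auth black — skip
        sched→codegen: codegen is gray → back edge
First back edge: sched → codegen.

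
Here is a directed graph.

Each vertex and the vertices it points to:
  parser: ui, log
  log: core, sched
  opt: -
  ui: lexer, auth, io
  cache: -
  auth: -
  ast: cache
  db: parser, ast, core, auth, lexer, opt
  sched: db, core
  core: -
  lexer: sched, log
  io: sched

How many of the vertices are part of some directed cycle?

A vertex is on a directed cycle iff it belongs to a strongly connected component of size ≥ 2 (or has a self-loop).
The vertices on cycles are {db, io, ui, log, lexer, sched, parser} — 7 in total.

7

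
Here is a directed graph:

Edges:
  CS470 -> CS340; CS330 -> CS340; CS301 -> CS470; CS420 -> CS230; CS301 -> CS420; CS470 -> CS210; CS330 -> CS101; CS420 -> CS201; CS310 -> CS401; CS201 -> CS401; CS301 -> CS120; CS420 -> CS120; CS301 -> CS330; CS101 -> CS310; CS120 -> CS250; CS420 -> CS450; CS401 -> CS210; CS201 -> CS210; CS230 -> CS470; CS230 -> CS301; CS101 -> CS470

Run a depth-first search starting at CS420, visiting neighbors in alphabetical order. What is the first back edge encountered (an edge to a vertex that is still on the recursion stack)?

CS301->CS420

DFS from CS420 (visiting neighbors in alphabetical order); mark gray on enter, black on exit:
CS420 gray
  CS120 gray
    CS250 gray
    CS250 black
  CS120 black
  CS201 gray
    CS210 gray
    CS210 black
    CS401 gray
      CS401→CS210: CS210 black — skip
    CS401 black
  CS201 black
  CS230 gray
    CS301 gray
      CS301→CS120: CS120 black — skip
      CS330 gray
        CS101 gray
          CS310 gray
            CS310→CS401: CS401 black — skip
          CS310 black
          CS470 gray
            CS470→CS210: CS210 black — skip
            CS340 gray
            CS340 black
          CS470 black
        CS101 black
        CS330→CS340: CS340 black — skip
      CS330 black
      CS301→CS420: CS420 is gray → back edge
First back edge: CS301 → CS420.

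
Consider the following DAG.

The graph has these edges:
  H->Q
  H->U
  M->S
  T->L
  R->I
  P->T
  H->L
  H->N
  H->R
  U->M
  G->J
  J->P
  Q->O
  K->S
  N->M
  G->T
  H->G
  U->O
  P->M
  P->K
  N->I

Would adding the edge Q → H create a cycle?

Adding Q→H creates a cycle iff H can already reach Q.
Path from H: H → Q.
So H → … → Q → H is a cycle.

Yes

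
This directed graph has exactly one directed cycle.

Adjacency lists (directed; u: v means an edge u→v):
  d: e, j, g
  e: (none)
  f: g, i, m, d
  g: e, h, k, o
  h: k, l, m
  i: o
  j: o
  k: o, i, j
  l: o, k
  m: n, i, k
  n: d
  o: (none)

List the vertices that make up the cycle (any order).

DFS with gray/black marking from d:
d gray
  e gray
  e black
  j gray
    o gray
    o black
  j black
  g gray
    g→e: e black — skip
    h gray
      k gray
        k→o: o black — skip
        i gray
          i→o: o black — skip
        i black
        k→j: j black — skip
      k black
      l gray
        l→o: o black — skip
        l→k: k black — skip
      l black
      m gray
        n gray
          n→d: d is gray → back edge
Back edge closes the cycle d → g → h → m → n → d; its vertices are {d, g, h, m, n}.

d, g, h, m, n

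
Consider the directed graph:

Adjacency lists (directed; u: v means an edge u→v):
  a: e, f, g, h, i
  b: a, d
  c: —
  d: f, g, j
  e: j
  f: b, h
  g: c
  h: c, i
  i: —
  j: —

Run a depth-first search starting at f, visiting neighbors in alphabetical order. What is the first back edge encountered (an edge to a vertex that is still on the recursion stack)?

a→f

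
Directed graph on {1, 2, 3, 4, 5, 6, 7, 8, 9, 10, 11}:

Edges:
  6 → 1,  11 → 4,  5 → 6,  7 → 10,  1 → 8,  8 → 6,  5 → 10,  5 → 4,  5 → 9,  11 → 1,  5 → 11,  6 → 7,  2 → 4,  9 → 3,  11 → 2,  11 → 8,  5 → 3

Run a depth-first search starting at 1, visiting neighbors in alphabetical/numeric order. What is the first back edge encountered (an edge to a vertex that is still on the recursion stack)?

6→1

DFS from 1 (visiting neighbors in alphabetical/numeric order); mark gray on enter, black on exit:
1 gray
  8 gray
    6 gray
      6→1: 1 is gray → back edge
First back edge: 6 → 1.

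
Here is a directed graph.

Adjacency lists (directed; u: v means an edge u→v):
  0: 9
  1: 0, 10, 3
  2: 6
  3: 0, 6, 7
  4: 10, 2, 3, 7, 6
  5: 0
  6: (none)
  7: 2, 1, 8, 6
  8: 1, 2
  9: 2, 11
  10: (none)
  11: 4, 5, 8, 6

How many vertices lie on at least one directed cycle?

A vertex is on a directed cycle iff it belongs to a strongly connected component of size ≥ 2 (or has a self-loop).
The vertices on cycles are {0, 1, 3, 4, 5, 7, 8, 9, 11} — 9 in total.

9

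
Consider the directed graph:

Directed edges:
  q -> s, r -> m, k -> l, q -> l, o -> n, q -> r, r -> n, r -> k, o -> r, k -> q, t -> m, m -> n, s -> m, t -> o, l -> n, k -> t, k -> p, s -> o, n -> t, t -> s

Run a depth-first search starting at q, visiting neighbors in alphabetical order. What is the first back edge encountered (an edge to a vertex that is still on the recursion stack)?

m->n

DFS from q (visiting neighbors in alphabetical order); mark gray on enter, black on exit:
q gray
  l gray
    n gray
      t gray
        m gray
          m→n: n is gray → back edge
First back edge: m → n.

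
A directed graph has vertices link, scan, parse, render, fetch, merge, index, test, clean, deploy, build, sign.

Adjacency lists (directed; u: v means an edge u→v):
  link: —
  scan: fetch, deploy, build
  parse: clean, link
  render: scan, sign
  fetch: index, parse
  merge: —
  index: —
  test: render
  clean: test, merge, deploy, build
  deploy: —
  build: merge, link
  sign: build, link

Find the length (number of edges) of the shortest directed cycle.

6

For each vertex v, BFS finds the shortest path from v back to v.
The shortest such closed walk is test → render → scan → fetch → parse → clean → test, length 6.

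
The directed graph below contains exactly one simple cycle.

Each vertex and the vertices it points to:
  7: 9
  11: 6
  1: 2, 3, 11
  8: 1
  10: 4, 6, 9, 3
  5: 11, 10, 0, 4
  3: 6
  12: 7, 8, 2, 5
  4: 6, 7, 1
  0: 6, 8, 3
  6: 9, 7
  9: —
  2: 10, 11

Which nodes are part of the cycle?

1, 2, 4, 10

DFS with gray/black marking from 2:
2 gray
  10 gray
    4 gray
      6 gray
        9 gray
        9 black
        7 gray
          7→9: 9 black — skip
        7 black
      6 black
      4→7: 7 black — skip
      1 gray
        1→2: 2 is gray → back edge
Back edge closes the cycle 2 → 10 → 4 → 1 → 2; its vertices are {1, 2, 4, 10}.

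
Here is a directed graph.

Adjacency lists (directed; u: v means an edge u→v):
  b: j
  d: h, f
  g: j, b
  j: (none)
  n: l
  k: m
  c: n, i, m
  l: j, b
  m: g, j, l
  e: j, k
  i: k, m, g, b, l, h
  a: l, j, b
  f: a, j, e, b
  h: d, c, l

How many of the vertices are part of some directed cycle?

4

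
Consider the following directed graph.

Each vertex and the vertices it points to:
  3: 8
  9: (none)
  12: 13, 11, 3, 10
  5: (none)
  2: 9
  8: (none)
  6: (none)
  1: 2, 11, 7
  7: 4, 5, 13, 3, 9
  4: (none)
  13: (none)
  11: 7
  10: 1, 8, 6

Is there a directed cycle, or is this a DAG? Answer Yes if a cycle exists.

DFS with white/gray/black marking, starting from 8:
8 gray
8 black
3 gray
  3→8: 8 black — skip
3 black
9 gray
9 black
12 gray
  13 gray
  13 black
  11 gray
    7 gray
      4 gray
      4 black
      5 gray
      5 black
      7→13: 13 black — skip
      7→3: 3 black — skip
      7→9: 9 black — skip
    7 black
  11 black
  12→3: 3 black — skip
  10 gray
    1 gray
      2 gray
        2→9: 9 black — skip
      2 black
      1→11: 11 black — skip
      1→7: 7 black — skip
    1 black
    10→8: 8 black — skip
    6 gray
    6 black
  10 black
12 black
Every edge goes to a white or black vertex — no back edge, so the graph is acyclic.

No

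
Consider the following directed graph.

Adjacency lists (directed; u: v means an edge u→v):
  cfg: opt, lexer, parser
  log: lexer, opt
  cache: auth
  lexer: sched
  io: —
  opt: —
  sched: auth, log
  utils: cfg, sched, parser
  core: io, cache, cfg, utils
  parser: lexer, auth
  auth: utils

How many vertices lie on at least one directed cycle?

A vertex is on a directed cycle iff it belongs to a strongly connected component of size ≥ 2 (or has a self-loop).
The vertices on cycles are {cfg, log, auth, lexer, sched, utils, parser} — 7 in total.

7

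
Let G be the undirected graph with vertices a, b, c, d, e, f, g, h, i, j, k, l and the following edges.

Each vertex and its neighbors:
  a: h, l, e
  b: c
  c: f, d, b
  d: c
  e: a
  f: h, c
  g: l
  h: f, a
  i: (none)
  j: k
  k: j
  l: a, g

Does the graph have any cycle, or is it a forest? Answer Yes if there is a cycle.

No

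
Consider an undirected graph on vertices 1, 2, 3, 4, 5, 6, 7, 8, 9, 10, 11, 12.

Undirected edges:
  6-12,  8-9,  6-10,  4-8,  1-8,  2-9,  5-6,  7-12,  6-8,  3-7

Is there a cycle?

DFS, tracking each vertex's parent; an edge to a visited non-parent vertex closes a cycle.
Start from 9:
visit 9 (parent –)
  visit 2 (parent 9)
    2–9: parent, skip
  visit 8 (parent 9)
    visit 4 (parent 8)
      4–8: parent, skip
    visit 1 (parent 8)
      1–8: parent, skip
    visit 6 (parent 8)
      6–8: parent, skip
      visit 10 (parent 6)
        10–6: parent, skip
      visit 5 (parent 6)
        5–6: parent, skip
      visit 12 (parent 6)
        visit 7 (parent 12)
          visit 3 (parent 7)
            3–7: parent, skip
          7–12: parent, skip
        12–6: parent, skip
    8–9: parent, skip
visit 11 (parent –)
No non-parent visited neighbor found — the graph is a forest.

No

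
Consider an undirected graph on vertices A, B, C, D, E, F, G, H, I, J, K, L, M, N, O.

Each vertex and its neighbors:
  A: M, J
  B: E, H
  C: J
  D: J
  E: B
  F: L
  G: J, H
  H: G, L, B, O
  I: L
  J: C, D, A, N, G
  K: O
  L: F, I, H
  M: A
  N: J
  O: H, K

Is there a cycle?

No

DFS, tracking each vertex's parent; an edge to a visited non-parent vertex closes a cycle.
Start from B:
visit B (parent –)
  visit E (parent B)
    E–B: parent, skip
  visit H (parent B)
    visit G (parent H)
      visit J (parent G)
        visit C (parent J)
          C–J: parent, skip
        visit D (parent J)
          D–J: parent, skip
        visit A (parent J)
          visit M (parent A)
            M–A: parent, skip
          A–J: parent, skip
        visit N (parent J)
          N–J: parent, skip
        J–G: parent, skip
      G–H: parent, skip
    visit L (parent H)
      visit F (parent L)
        F–L: parent, skip
      visit I (parent L)
        I–L: parent, skip
      L–H: parent, skip
    H–B: parent, skip
    visit O (parent H)
      O–H: parent, skip
      visit K (parent O)
        K–O: parent, skip
No non-parent visited neighbor found — the graph is a forest.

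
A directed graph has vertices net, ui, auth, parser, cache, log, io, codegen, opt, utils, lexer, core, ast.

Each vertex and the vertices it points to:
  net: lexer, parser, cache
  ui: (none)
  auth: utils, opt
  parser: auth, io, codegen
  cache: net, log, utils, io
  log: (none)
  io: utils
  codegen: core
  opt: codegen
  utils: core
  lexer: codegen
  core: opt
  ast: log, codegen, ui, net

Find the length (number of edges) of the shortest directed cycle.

For each vertex v, BFS finds the shortest path from v back to v.
The shortest such closed walk is net → cache → net, length 2.

2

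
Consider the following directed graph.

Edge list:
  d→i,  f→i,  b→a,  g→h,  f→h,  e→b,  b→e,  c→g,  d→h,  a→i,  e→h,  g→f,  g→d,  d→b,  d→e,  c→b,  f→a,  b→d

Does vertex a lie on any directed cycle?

No

a lies on a cycle iff there is a path from a back to itself.
Exploring from a, it never reaches itself; equivalently, its strongly connected component is a singleton.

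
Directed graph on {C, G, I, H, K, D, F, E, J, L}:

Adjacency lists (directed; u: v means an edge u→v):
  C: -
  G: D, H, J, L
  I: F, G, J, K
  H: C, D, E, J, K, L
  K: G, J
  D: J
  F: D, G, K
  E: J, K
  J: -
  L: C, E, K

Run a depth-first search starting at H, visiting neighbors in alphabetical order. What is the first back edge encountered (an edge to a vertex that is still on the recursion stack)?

DFS from H (visiting neighbors in alphabetical order); mark gray on enter, black on exit:
H gray
  C gray
  C black
  D gray
    J gray
    J black
  D black
  E gray
    E→J: J black — skip
    K gray
      G gray
        G→D: D black — skip
        G→H: H is gray → back edge
First back edge: G → H.

G→H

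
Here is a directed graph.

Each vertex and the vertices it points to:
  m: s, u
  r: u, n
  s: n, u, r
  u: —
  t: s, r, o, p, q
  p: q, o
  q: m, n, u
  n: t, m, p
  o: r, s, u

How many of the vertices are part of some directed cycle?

8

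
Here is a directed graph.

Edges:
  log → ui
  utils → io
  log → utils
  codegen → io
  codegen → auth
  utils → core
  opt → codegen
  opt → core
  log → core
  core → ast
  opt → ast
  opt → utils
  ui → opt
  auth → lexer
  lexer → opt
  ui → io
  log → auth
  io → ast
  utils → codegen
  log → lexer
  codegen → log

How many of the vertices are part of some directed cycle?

A vertex is on a directed cycle iff it belongs to a strongly connected component of size ≥ 2 (or has a self-loop).
The vertices on cycles are {ui, log, opt, auth, lexer, utils, codegen} — 7 in total.

7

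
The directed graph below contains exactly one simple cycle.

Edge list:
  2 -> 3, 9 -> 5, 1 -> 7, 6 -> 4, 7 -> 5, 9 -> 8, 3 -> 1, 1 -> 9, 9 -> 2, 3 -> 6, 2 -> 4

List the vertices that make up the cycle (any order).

DFS with gray/black marking from 3:
3 gray
  1 gray
    9 gray
      8 gray
      8 black
      5 gray
      5 black
      2 gray
        2→3: 3 is gray → back edge
Back edge closes the cycle 3 → 1 → 9 → 2 → 3; its vertices are {1, 2, 3, 9}.

1, 2, 3, 9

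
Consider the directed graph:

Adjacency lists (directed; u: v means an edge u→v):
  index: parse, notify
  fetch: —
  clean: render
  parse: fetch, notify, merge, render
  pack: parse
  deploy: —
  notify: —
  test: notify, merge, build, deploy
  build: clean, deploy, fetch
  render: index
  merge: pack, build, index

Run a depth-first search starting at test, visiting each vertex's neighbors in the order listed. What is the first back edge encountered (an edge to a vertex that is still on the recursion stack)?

parse->merge

DFS from test (visiting each vertex's neighbors in the order listed); mark gray on enter, black on exit:
test gray
  notify gray
  notify black
  merge gray
    pack gray
      parse gray
        fetch gray
        fetch black
        parse→notify: notify black — skip
        parse→merge: merge is gray → back edge
First back edge: parse → merge.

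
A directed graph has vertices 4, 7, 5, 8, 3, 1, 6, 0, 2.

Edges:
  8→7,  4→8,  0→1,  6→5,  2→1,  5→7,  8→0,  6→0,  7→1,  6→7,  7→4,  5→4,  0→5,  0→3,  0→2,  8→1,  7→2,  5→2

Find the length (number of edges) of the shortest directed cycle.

3

For each vertex v, BFS finds the shortest path from v back to v.
The shortest such closed walk is 7 → 4 → 8 → 7, length 3.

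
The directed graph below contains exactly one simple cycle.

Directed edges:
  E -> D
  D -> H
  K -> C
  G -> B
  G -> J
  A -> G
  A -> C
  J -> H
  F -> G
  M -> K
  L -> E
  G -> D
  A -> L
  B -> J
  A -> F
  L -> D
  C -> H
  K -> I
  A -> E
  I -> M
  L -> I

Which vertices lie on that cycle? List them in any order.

I, K, M

DFS with gray/black marking from I:
I gray
  M gray
    K gray
      C gray
        H gray
        H black
      C black
      K→I: I is gray → back edge
Back edge closes the cycle I → M → K → I; its vertices are {I, K, M}.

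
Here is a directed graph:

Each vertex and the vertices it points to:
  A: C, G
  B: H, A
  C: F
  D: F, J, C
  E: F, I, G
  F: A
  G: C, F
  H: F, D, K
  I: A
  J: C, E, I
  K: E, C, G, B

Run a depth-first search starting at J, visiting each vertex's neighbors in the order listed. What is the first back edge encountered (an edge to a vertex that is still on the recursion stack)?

A→C

DFS from J (visiting each vertex's neighbors in the order listed); mark gray on enter, black on exit:
J gray
  C gray
    F gray
      A gray
        A→C: C is gray → back edge
First back edge: A → C.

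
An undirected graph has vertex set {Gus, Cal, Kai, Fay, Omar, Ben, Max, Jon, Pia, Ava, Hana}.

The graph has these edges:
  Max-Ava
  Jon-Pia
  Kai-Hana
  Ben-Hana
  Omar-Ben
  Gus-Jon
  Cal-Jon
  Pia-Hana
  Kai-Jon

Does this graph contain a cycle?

Yes

DFS, tracking each vertex's parent; an edge to a visited non-parent vertex closes a cycle.
Start from Cal:
visit Cal (parent –)
  visit Jon (parent Cal)
    visit Gus (parent Jon)
      Gus–Jon: parent, skip
    Jon–Cal: parent, skip
    visit Pia (parent Jon)
      Pia–Jon: parent, skip
      visit Hana (parent Pia)
        visit Kai (parent Hana)
          Kai–Jon: Jon visited and ≠ parent → cycle
Cycle: Jon – Pia – Hana – Kai – Jon.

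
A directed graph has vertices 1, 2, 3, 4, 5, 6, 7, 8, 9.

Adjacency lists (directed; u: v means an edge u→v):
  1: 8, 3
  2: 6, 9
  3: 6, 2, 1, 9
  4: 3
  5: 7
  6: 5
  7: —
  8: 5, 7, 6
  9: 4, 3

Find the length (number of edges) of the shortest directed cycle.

2

For each vertex v, BFS finds the shortest path from v back to v.
The shortest such closed walk is 1 → 3 → 1, length 2.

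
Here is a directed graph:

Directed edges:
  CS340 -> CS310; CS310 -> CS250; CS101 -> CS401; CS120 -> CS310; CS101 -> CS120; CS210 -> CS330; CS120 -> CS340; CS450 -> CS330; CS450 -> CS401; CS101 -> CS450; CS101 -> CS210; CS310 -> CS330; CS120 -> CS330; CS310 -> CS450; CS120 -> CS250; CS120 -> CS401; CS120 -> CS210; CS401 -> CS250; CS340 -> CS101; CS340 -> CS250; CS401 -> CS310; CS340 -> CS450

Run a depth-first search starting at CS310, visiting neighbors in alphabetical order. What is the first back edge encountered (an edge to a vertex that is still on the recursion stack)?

CS401->CS310

DFS from CS310 (visiting neighbors in alphabetical order); mark gray on enter, black on exit:
CS310 gray
  CS250 gray
  CS250 black
  CS330 gray
  CS330 black
  CS450 gray
    CS450→CS330: CS330 black — skip
    CS401 gray
      CS401→CS250: CS250 black — skip
      CS401→CS310: CS310 is gray → back edge
First back edge: CS401 → CS310.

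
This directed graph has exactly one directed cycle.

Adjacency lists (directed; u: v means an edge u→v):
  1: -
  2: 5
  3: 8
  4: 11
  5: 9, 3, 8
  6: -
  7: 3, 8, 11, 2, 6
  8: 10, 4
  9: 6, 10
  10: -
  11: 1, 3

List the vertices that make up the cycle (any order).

3, 4, 8, 11

DFS with gray/black marking from 11:
11 gray
  1 gray
  1 black
  3 gray
    8 gray
      10 gray
      10 black
      4 gray
        4→11: 11 is gray → back edge
Back edge closes the cycle 11 → 3 → 8 → 4 → 11; its vertices are {3, 4, 8, 11}.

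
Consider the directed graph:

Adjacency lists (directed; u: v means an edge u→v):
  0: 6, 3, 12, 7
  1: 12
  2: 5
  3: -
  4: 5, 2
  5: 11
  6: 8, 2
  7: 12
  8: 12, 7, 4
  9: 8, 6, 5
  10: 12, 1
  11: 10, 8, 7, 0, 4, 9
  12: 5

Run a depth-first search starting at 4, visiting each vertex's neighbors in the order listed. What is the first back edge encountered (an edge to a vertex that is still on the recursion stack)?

DFS from 4 (visiting each vertex's neighbors in the order listed); mark gray on enter, black on exit:
4 gray
  5 gray
    11 gray
      10 gray
        12 gray
          12→5: 5 is gray → back edge
First back edge: 12 → 5.

12→5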